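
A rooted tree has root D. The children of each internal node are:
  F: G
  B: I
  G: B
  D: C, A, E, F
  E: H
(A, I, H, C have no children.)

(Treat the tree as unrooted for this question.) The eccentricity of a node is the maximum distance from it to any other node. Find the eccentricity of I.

Distances from I peak at 6, attained at H.
I-B-G-F-D-E-H

6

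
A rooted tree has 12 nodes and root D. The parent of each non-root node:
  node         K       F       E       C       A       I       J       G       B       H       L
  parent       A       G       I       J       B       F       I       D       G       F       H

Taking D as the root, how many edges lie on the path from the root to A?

3

D–G–B–A — 3 edges.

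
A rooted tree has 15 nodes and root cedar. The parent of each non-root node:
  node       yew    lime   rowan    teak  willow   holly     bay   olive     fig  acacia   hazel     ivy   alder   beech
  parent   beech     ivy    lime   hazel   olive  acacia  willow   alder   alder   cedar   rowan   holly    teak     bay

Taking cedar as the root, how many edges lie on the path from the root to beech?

12

Climbing from beech to the root: beech–bay–willow–olive–alder–teak–hazel–rowan–lime–ivy–holly–acacia–cedar. That's 12 steps.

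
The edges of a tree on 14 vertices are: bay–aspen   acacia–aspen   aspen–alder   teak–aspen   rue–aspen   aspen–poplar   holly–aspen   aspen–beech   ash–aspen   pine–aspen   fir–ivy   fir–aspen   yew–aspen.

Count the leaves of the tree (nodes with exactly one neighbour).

Exactly 12 nodes have a single neighbour: acacia, alder, ash, bay, beech, holly, ivy, pine, poplar, rue, teak, yew.

12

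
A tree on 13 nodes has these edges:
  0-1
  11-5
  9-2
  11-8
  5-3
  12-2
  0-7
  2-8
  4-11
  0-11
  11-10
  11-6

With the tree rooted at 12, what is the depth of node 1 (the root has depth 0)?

5

12 – 2 – 8 – 11 – 0 – 1 — 5 edges.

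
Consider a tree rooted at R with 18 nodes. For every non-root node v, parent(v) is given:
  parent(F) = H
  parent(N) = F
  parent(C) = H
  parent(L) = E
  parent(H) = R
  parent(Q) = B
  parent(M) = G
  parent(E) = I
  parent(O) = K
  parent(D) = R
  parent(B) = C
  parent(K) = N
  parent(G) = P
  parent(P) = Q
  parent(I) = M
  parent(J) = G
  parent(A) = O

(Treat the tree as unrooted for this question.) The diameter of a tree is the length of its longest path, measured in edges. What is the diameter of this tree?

14

A longest path is L-E-I-M-G-P-Q-B-C-H-F-N-K-O-A, with 14 edges.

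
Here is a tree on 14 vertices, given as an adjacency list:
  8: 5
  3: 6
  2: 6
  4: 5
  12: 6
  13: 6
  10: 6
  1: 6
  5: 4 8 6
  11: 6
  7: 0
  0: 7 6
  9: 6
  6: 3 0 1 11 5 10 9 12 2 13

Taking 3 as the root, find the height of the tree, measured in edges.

3

A deepest node is 4, reached by 3–6–5–4.
That path has 3 edges, so the height is 3.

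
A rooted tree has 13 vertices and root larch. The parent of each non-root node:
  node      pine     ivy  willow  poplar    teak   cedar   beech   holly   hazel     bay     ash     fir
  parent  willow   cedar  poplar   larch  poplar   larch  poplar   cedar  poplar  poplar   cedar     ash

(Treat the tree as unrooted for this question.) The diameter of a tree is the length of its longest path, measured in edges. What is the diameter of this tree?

Starting from fir, a farthest node is pine at distance 6.
One longest path: fir-ash-cedar-larch-poplar-willow-pine.
So the diameter is 6.

6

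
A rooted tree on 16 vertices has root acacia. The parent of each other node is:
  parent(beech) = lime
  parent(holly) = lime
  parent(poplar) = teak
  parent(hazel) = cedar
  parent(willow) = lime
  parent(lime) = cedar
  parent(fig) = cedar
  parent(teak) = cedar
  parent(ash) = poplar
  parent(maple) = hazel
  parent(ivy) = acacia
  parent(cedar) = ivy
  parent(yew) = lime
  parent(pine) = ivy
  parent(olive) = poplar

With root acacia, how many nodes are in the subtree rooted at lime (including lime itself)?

5

lime's subtree: {lime, beech, yew, holly, willow}, size 5.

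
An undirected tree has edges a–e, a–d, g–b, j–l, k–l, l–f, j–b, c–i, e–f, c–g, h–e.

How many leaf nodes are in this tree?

4

Degree-1 nodes: d, h, i, k — 4 of them.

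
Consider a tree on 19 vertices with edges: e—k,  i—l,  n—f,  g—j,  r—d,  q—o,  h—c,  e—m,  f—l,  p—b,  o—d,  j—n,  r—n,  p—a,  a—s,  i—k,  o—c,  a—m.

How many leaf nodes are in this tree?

5

Exactly 5 nodes have a single neighbour: b, g, h, q, s.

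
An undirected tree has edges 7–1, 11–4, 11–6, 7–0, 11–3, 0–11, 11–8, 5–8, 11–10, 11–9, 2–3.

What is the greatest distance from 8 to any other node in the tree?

4

Distances from 8 peak at 4, attained at 1.
8–11–0–7–1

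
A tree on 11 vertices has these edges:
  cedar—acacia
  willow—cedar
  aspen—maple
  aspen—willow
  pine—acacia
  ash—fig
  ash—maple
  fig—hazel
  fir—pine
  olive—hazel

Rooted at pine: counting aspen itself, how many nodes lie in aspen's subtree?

aspen's subtree: {aspen, maple, ash, fig, hazel, olive}, size 6.

6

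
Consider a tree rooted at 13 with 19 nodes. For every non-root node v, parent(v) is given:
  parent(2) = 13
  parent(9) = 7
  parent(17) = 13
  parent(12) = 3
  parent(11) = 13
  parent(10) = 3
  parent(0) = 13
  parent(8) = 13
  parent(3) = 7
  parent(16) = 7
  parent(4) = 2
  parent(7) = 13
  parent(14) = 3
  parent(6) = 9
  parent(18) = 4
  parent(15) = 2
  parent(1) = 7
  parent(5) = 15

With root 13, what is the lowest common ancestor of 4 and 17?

Path 4→root: 4 2 13; path 17→root: 17 13.
First common node: 13.

13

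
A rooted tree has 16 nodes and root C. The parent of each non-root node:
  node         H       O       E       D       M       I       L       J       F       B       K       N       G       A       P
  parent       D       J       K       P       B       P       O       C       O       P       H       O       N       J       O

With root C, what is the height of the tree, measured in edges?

7

E sits deepest: C–J–O–P–D–H–K–E — 7 edges from the root.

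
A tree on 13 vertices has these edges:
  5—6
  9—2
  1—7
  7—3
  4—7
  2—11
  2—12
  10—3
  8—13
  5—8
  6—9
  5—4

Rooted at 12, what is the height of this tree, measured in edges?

8

The longest root-to-leaf path is 12 – 2 – 9 – 6 – 5 – 4 – 7 – 3 – 10 (8 edges).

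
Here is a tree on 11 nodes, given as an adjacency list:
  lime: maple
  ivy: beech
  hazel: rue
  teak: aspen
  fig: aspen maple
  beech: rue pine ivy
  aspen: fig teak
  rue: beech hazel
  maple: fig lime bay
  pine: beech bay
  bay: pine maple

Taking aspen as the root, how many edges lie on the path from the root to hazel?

7

Climbing from hazel to the root: hazel–rue–beech–pine–bay–maple–fig–aspen. That's 7 steps.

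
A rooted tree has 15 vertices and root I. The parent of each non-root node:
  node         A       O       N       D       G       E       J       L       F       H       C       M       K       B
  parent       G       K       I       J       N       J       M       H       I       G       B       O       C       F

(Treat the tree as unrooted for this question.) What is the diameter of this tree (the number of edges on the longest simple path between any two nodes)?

12

A longest path is D-J-M-O-K-C-B-F-I-N-G-H-L, with 12 edges.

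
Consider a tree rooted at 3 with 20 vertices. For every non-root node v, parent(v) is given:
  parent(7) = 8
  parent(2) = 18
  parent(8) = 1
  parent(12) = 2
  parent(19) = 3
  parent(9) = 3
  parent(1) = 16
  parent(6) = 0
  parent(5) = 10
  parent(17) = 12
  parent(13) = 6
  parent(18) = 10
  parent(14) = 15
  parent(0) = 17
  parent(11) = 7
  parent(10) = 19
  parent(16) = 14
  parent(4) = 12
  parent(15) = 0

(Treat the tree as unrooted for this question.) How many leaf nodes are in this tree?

5

Degree-1 nodes: 4, 5, 9, 11, 13 — 5 of them.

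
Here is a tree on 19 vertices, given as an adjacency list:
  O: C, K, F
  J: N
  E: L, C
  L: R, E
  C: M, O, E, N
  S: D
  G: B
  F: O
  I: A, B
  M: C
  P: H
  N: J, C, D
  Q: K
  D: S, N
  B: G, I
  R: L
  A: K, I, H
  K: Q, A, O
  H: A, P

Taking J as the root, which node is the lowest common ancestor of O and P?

O

Ancestors of O (toward the root): O, C, N, J.
Ancestors of P: P, H, A, K, O, C, N, J.
The deepest node appearing in both lists is O.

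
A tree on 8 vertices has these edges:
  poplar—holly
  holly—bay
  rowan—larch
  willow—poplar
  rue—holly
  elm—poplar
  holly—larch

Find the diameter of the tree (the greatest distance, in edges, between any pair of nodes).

A longest path is elm – poplar – holly – larch – rowan, with 4 edges.

4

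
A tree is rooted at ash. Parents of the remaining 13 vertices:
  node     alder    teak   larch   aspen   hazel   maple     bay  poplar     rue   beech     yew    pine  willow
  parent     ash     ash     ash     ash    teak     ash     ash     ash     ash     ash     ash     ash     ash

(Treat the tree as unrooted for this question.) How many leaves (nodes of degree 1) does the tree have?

Exactly 12 nodes have a single neighbour: alder, aspen, bay, beech, hazel, larch, maple, pine, poplar, rue, willow, yew.

12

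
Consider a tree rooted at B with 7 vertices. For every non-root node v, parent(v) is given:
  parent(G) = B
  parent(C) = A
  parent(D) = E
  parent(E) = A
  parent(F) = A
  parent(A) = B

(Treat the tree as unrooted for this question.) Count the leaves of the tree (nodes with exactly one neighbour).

4

The leaves are C, D, F, G.
That is 4 leaves.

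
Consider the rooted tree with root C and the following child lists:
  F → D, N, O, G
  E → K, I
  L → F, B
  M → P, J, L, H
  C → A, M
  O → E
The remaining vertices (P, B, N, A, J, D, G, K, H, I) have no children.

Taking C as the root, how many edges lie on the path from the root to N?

4

C – M – L – F – N — 4 edges.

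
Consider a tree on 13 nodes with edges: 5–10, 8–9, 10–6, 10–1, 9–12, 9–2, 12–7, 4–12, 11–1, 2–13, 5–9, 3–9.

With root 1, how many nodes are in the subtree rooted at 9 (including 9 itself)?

The subtree rooted at 9 contains: 9, 12, 2, 8, 3, 7, 4, 13 — 8 nodes.

8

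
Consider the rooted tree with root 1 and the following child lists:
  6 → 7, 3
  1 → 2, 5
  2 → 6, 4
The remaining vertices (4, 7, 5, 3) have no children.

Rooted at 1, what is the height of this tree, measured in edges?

3

A deepest node is 3, reached by 1 → 2 → 6 → 3.
That path has 3 edges, so the height is 3.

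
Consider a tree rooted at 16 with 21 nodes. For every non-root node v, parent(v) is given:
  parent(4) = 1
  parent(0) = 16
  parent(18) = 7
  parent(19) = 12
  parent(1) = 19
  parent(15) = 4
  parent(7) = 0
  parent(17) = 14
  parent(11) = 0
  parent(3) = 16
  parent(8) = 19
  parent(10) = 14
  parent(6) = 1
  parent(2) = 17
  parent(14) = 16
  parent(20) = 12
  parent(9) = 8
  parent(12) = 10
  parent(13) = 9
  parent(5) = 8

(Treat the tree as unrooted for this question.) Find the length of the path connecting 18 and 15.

10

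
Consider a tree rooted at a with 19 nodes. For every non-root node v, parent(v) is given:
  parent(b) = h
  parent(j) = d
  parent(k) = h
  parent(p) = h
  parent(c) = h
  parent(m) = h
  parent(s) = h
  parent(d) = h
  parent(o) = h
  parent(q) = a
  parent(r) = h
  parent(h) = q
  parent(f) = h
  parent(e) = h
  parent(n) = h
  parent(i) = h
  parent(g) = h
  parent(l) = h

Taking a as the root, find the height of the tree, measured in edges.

j sits deepest: a–q–h–d–j — 4 edges from the root.

4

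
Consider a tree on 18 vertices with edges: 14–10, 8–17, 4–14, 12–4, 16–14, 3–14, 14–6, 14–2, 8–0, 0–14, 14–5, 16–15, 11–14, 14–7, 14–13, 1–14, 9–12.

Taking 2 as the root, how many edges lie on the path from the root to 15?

3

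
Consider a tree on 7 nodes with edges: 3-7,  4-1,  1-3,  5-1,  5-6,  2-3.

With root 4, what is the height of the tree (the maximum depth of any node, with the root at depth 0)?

The longest root-to-leaf path is 4 → 1 → 3 → 7 (3 edges).

3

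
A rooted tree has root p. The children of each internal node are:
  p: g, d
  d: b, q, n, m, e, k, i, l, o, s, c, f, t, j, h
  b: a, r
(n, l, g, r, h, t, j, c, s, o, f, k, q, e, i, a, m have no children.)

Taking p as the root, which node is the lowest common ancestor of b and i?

d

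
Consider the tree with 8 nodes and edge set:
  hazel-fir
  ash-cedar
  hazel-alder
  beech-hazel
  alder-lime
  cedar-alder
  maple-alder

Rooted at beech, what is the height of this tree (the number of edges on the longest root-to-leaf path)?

4

A deepest node is ash, reached by beech – hazel – alder – cedar – ash.
That path has 4 edges, so the height is 4.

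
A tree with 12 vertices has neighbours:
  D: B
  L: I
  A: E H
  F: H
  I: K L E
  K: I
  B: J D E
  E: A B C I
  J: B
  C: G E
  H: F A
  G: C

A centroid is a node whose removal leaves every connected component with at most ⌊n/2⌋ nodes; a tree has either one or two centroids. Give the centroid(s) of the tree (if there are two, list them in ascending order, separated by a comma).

E

If E is removed the pieces have sizes 3, 3, 3, 2, all ≤ ⌊12/2⌋ = 6.
Every other node leaves some component of size > 6, so the centroid is unique.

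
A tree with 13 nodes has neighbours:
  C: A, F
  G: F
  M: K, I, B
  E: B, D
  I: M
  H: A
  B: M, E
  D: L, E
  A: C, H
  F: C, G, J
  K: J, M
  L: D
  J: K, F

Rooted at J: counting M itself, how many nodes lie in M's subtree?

The subtree rooted at M contains: M, I, B, E, D, L — 6 nodes.

6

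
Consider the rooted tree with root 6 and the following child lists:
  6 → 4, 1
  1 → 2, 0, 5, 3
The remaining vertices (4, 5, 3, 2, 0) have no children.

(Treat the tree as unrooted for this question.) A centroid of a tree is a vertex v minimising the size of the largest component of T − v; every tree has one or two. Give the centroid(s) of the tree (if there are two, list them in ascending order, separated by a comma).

1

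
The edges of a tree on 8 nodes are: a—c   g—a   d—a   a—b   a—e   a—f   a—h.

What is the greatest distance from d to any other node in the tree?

The node farthest from d is f (b, g, h, c, e also at distance 2), via d-a-f — 2 edges.

2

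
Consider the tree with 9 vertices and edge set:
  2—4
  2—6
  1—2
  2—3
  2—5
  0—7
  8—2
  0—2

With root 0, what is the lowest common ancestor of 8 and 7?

Path 8→root: 8 2 0; path 7→root: 7 0.
First common node: 0.

0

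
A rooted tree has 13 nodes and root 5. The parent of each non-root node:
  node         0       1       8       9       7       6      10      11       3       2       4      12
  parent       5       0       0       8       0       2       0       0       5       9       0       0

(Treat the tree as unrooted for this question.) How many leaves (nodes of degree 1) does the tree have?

Degree-1 nodes: 1, 3, 4, 6, 7, 10, 11, 12 — 8 of them.

8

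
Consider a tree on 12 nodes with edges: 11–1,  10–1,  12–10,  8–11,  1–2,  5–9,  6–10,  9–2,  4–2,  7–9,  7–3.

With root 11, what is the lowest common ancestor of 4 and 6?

Path 4→root: 4 2 1 11; path 6→root: 6 10 1 11.
First common node: 1.

1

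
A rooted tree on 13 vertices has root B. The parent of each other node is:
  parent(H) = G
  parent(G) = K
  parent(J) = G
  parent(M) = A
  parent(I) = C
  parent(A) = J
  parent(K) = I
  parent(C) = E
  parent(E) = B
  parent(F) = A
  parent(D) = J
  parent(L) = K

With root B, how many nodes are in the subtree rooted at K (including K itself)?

The subtree rooted at K contains: K, G, L, J, H, A, D, F, M — 9 nodes.

9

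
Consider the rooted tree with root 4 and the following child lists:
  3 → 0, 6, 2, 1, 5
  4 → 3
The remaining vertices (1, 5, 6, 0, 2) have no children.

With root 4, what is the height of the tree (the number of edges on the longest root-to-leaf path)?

The longest root-to-leaf path is 4 → 3 → 5 (2 edges).

2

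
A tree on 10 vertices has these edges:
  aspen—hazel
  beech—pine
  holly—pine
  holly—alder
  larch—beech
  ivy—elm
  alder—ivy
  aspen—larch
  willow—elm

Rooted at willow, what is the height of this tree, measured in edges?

9

hazel sits deepest: willow – elm – ivy – alder – holly – pine – beech – larch – aspen – hazel — 9 edges from the root.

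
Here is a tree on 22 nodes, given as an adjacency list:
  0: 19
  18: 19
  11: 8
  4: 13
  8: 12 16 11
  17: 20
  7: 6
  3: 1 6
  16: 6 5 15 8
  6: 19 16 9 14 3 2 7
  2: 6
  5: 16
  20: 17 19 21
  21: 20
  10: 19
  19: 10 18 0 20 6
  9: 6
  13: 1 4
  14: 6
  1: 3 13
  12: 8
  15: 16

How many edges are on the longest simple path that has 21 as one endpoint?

A farthest node from 21 is 4.
The path 21–20–19–6–3–1–13–4 has 7 edges.

7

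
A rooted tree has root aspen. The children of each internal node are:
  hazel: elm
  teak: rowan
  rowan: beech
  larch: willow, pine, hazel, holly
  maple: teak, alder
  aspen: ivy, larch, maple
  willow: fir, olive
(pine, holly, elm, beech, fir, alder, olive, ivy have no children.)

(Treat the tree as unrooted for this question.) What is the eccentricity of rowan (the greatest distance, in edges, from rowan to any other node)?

Distances from rowan peak at 6, attained at fir (elm, olive also at distance 6).
rowan-teak-maple-aspen-larch-willow-fir

6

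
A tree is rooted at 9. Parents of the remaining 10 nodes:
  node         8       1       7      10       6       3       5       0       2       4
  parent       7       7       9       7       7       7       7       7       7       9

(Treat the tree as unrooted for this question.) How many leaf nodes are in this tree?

9

The leaves are 0, 1, 2, 3, 4, 5, 6, 8, 10.
That is 9 leaves.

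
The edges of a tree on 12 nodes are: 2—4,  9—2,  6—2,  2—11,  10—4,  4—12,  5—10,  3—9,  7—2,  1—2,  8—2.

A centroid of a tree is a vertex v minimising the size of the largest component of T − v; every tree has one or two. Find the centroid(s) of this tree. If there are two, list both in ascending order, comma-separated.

If 2 is removed the pieces have sizes 4, 2, 1, 1, 1, 1, 1, all ≤ ⌊12/2⌋ = 6.
Every other node leaves some component of size > 6, so the centroid is unique.

2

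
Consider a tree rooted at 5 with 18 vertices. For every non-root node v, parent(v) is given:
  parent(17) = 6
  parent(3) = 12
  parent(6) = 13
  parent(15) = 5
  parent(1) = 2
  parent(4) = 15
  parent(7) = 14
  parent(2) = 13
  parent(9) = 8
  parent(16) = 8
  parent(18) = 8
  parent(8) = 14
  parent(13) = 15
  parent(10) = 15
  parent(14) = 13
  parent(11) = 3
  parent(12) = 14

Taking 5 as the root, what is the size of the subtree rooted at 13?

14

The subtree rooted at 13 contains: 13, 14, 2, 6, 8, 7, 12, 1, 17, 16, 18, 9, 3, 11 — 14 nodes.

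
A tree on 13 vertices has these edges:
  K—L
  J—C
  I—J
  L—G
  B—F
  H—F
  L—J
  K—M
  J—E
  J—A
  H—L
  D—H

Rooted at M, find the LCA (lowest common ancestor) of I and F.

L

Path I→root: I J L K M; path F→root: F H L K M.
First common node: L.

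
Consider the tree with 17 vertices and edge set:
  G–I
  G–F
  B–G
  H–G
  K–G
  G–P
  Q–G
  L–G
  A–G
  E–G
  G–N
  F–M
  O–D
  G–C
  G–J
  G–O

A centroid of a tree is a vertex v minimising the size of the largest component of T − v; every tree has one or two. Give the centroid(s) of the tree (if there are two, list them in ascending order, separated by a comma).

Delete G: the remaining components have sizes 2, 2, 1, 1, 1, 1, 1, 1, 1, 1, 1, 1, 1, 1. Max 2 ≤ 8, so G is a centroid.
Every other node leaves some component of size > 8, so the centroid is unique.

G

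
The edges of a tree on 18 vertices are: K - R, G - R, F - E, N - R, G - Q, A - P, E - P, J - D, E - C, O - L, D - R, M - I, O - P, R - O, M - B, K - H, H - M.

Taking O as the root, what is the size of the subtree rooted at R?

11

R's subtree: {R, K, G, N, D, H, Q, J, M, I, B}, size 11.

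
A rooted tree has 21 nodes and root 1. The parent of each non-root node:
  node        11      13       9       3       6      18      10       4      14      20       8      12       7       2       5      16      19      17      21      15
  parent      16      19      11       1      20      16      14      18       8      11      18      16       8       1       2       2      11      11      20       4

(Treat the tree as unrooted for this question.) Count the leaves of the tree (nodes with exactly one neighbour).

11

The leaves are 3, 5, 6, 7, 9, 10, 12, 13, 15, 17, 21.
That is 11 leaves.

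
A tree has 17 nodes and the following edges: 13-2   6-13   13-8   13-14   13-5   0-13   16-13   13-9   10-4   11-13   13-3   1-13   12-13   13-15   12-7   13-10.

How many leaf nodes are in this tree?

14

The leaves are 0, 1, 2, 3, 4, 5, 6, 7, 8, 9, 11, 14, 15, 16.
That is 14 leaves.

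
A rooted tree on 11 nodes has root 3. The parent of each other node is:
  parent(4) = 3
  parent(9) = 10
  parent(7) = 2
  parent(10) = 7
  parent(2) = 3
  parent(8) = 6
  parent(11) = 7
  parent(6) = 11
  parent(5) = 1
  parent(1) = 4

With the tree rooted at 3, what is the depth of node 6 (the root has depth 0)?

Path from 3 to 6: 3–2–7–11–6, which has 4 edges.

4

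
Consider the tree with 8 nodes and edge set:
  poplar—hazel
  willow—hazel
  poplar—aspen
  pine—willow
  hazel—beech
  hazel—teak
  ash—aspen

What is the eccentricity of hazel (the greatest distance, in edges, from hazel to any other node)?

3

The node farthest from hazel is ash, via hazel-poplar-aspen-ash — 3 edges.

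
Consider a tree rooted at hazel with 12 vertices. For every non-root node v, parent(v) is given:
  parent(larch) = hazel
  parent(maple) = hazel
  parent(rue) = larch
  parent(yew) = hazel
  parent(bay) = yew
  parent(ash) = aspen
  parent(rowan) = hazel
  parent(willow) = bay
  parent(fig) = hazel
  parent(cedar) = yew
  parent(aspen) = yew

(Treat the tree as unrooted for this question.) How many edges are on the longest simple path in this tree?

A longest path is willow-bay-yew-hazel-larch-rue, with 5 edges.

5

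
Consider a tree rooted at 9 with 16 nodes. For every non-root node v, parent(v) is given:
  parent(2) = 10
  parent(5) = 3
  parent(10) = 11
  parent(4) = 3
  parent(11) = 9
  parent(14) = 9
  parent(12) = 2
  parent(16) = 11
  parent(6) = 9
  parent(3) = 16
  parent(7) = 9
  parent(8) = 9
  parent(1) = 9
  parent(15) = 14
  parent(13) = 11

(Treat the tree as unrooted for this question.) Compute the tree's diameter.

Starting from 15, a farthest node is 4 at distance 6.
One longest path: 15–14–9–11–16–3–4.
So the diameter is 6.

6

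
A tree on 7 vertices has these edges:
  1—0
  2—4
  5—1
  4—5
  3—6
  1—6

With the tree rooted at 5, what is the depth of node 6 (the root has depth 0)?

2

Climbing from 6 to the root: 6 – 1 – 5. That's 2 steps.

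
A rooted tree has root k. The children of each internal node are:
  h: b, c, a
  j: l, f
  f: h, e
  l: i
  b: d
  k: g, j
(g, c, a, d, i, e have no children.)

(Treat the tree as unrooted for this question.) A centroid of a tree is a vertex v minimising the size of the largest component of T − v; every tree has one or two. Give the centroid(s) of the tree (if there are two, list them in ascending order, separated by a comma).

f

Delete f: the remaining components have sizes 5, 5, 1. Max 5 ≤ 6, so f is a centroid.
Every other node leaves some component of size > 6, so the centroid is unique.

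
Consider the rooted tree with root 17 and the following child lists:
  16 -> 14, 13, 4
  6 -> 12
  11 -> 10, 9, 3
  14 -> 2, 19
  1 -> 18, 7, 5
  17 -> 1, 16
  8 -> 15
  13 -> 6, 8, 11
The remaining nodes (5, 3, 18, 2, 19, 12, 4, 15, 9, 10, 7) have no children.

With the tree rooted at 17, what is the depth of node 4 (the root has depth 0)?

2

Path from 17 to 4: 17 – 16 – 4, which has 2 edges.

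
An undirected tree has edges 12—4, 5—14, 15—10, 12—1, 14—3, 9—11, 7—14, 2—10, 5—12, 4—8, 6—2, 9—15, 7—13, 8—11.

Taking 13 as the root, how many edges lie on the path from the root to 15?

9

Climbing from 15 to the root: 15–9–11–8–4–12–5–14–7–13. That's 9 steps.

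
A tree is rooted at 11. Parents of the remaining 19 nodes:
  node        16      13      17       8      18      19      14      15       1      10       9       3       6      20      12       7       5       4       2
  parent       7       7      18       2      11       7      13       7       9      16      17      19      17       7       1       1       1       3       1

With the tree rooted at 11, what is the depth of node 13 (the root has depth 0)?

6

Climbing from 13 to the root: 13 → 7 → 1 → 9 → 17 → 18 → 11. That's 6 steps.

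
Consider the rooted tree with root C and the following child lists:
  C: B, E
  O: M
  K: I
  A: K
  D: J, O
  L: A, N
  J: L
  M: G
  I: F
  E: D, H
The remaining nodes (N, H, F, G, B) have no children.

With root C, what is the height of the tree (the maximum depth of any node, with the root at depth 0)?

8

A deepest node is F, reached by C-E-D-J-L-A-K-I-F.
That path has 8 edges, so the height is 8.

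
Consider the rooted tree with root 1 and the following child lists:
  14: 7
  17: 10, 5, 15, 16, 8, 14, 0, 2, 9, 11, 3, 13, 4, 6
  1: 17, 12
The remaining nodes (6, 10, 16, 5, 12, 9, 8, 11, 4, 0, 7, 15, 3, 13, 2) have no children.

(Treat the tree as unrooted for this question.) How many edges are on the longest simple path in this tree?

4

BFS from 7 reaches 12 last, at distance 4; BFS from 12 confirms no node is farther.
Path: 7 - 14 - 17 - 1 - 12.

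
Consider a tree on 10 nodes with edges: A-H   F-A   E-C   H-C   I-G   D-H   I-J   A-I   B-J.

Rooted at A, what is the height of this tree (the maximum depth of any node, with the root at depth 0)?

The longest root-to-leaf path is A–H–C–E (3 edges).

3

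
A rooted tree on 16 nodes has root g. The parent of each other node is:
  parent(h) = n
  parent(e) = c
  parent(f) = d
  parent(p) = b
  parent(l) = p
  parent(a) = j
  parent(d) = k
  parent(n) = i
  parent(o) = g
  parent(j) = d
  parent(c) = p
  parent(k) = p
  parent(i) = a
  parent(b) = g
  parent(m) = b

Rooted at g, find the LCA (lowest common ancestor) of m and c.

b

m's ancestor chain is m, b, g and c's is c, p, b, g; they first meet at b.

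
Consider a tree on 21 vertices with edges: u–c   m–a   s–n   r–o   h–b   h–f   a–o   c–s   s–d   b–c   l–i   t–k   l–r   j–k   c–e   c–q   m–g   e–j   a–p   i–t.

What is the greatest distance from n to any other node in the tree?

13

Distances from n peak at 13, attained at g.
n-s-c-e-j-k-t-i-l-r-o-a-m-g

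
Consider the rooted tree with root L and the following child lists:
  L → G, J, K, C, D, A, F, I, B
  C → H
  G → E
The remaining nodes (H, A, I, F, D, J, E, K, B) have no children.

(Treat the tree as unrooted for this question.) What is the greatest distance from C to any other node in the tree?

3

The node farthest from C is E, via C-L-G-E — 3 edges.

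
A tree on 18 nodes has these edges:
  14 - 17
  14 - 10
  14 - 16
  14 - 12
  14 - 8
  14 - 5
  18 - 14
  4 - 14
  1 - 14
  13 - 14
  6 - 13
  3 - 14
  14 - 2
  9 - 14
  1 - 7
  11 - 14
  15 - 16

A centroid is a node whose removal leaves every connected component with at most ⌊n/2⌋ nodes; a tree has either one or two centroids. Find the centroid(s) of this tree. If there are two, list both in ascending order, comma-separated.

If 14 is removed the pieces have sizes 2, 2, 2, 1, 1, 1, 1, 1, 1, 1, 1, 1, 1, 1, all ≤ ⌊18/2⌋ = 9.
Every other node leaves some component of size > 9, so the centroid is unique.

14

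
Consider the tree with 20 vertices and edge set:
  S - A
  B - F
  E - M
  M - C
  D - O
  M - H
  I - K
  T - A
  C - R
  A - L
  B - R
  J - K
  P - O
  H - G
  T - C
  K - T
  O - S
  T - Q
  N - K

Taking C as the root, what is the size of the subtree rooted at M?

The subtree rooted at M contains: M, H, E, G — 4 nodes.

4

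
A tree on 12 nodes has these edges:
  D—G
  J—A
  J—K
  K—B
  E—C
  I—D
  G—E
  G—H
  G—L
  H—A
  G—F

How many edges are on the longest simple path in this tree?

7

Starting from B, a farthest node is C at distance 7.
One longest path: B–K–J–A–H–G–E–C.
So the diameter is 7.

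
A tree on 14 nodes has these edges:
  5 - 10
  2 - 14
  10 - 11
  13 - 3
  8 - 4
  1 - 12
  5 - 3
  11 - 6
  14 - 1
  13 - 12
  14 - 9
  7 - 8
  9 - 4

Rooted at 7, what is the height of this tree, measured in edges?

12

6 sits deepest: 7-8-4-9-14-1-12-13-3-5-10-11-6 — 12 edges from the root.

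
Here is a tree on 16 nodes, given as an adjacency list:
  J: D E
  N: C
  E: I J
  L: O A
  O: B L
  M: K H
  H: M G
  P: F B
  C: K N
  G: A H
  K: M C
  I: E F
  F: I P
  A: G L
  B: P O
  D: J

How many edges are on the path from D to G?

The path is D - J - E - I - F - P - B - O - L - A - G, which has 10 edges.

10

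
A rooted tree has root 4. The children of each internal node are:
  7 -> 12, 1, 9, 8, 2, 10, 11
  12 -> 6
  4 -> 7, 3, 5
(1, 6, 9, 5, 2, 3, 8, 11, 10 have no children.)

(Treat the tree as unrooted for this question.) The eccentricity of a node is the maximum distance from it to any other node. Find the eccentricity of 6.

Distances from 6 peak at 4, attained at 3 (5 also at distance 4).
6–12–7–4–3

4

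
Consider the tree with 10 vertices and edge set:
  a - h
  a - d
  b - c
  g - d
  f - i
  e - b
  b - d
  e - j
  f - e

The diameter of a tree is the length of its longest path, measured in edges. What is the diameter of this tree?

BFS from h reaches i last, at distance 6; BFS from i confirms no node is farther.
Path: h - a - d - b - e - f - i.

6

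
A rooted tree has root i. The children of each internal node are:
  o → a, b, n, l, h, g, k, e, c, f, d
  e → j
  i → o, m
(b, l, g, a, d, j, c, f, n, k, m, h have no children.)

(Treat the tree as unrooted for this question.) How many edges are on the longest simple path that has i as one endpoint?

3

The node farthest from i is j, via i – o – e – j — 3 edges.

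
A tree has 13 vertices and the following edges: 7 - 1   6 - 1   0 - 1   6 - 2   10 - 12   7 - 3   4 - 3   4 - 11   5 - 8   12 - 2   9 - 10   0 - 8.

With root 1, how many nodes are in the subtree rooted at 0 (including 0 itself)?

3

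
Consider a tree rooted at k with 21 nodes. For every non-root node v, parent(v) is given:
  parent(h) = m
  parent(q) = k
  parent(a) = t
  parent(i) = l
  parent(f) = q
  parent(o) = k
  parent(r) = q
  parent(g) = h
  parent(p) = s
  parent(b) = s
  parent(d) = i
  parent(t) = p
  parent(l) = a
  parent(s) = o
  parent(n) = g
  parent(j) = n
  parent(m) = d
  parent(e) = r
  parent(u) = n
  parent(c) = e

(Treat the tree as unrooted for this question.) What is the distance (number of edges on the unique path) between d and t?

d – i – l – a – t: 4 edges.

4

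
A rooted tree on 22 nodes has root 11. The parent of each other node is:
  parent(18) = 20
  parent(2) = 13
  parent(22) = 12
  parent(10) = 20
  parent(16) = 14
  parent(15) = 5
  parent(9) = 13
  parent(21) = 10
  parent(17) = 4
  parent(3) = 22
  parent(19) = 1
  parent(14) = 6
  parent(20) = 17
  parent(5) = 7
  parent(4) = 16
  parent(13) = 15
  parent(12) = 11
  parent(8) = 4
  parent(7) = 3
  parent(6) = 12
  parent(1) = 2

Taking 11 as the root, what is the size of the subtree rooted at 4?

The subtree rooted at 4 contains: 4, 17, 8, 20, 10, 18, 21 — 7 nodes.

7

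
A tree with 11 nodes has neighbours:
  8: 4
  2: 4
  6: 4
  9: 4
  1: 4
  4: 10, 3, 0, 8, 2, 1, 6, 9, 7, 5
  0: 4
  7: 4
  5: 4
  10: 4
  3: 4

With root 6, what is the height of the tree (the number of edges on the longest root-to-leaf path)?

A deepest node is 2, reached by 6 → 4 → 2.
That path has 2 edges, so the height is 2.

2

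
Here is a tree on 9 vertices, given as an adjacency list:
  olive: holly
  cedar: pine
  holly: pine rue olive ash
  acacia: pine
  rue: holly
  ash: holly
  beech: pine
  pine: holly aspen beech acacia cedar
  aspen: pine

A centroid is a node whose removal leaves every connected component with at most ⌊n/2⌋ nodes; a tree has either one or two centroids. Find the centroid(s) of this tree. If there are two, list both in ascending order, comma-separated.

pine

If pine is removed the pieces have sizes 4, 1, 1, 1, 1, all ≤ ⌊9/2⌋ = 4.
No neighbour of pine does as well, so pine is the unique centroid.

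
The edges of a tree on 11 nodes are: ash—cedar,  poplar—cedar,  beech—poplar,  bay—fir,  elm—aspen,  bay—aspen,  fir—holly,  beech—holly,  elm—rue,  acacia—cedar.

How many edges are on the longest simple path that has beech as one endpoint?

6

A farthest node from beech is rue.
The path beech–holly–fir–bay–aspen–elm–rue has 6 edges.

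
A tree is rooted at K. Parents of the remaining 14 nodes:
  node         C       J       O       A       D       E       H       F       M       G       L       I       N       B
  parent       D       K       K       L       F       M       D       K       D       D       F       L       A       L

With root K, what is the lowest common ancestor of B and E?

Ancestors of B (toward the root): B, L, F, K.
Ancestors of E: E, M, D, F, K.
The deepest node appearing in both lists is F.

F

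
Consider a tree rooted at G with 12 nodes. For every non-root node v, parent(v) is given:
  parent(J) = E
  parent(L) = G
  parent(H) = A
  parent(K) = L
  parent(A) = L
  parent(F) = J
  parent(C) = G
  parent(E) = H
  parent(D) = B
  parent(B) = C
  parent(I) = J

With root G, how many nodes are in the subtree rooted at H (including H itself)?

5

The subtree rooted at H contains: H, E, J, I, F — 5 nodes.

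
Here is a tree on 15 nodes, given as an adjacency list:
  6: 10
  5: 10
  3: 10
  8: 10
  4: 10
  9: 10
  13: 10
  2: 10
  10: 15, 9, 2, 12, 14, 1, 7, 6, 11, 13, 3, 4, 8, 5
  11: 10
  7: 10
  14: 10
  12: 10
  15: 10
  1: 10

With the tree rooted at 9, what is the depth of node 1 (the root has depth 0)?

2

Path from 9 to 1: 9 → 10 → 1, which has 2 edges.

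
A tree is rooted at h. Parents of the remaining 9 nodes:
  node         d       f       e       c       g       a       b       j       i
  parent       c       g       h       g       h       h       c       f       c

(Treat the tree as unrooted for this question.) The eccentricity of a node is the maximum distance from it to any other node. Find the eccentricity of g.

A farthest node from g is d (j, b, e, i, a also at distance 2).
The path g-c-d has 2 edges.

2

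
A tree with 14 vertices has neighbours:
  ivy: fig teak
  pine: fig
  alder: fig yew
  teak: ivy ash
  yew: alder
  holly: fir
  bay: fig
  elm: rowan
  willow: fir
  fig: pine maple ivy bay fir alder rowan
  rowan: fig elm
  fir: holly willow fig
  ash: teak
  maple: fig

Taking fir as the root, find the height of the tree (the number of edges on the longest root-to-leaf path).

A deepest node is ash, reached by fir–fig–ivy–teak–ash.
That path has 4 edges, so the height is 4.

4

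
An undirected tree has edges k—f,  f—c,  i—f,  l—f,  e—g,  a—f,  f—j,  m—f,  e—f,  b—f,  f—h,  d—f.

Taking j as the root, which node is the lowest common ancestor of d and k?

Ancestors of d (toward the root): d, f, j.
Ancestors of k: k, f, j.
The deepest node appearing in both lists is f.

f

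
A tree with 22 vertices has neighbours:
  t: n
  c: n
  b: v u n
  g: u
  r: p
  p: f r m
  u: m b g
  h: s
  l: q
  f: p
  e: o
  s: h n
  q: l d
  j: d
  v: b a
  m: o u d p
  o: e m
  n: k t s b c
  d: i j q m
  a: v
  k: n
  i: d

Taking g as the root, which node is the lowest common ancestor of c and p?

u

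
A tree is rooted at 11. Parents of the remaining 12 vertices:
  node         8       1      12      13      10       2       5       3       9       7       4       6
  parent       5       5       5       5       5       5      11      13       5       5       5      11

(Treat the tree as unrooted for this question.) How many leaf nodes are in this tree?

Exactly 10 nodes have a single neighbour: 1, 2, 3, 4, 6, 7, 8, 9, 10, 12.

10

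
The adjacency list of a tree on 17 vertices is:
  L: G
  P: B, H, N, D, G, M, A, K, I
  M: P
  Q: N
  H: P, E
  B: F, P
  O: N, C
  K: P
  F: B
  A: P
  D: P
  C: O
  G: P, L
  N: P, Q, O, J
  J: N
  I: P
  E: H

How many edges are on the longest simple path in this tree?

A longest path is C–O–N–P–B–F, with 5 edges.

5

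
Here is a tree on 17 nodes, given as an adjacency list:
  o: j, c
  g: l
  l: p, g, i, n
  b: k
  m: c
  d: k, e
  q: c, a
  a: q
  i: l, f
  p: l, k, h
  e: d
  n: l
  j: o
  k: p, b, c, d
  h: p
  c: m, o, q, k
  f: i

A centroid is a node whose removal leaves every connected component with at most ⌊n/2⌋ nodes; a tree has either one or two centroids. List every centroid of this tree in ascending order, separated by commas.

k

Removing k splits the tree into components of sizes 7, 6, 2, 1; the largest is 7 ≤ ⌊17/2⌋ = 8.
Every other node leaves some component of size > 8, so the centroid is unique.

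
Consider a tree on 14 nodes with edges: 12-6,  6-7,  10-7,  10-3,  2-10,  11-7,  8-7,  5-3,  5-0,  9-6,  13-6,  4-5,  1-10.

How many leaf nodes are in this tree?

Degree-1 nodes: 0, 1, 2, 4, 8, 9, 11, 12, 13 — 9 of them.

9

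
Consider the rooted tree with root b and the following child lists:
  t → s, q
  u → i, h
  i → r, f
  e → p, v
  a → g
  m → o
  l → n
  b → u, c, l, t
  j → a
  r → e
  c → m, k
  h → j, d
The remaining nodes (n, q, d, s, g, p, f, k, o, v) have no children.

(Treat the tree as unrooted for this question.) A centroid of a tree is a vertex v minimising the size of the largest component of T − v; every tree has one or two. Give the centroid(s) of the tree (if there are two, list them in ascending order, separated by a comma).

Removing u splits the tree into components of sizes 10, 6, 5; the largest is 10 ≤ ⌊22/2⌋ = 11.
Every other node leaves some component of size > 11, so the centroid is unique.

u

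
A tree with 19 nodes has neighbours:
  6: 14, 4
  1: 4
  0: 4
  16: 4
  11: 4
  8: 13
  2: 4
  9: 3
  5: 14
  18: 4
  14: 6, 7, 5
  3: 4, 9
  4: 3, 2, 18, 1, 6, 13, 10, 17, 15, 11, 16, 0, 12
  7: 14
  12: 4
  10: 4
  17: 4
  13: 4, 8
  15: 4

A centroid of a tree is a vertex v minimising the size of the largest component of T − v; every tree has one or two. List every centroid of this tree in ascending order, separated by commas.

If 4 is removed the pieces have sizes 4, 2, 2, 1, 1, 1, 1, 1, 1, 1, 1, 1, 1, all ≤ ⌊19/2⌋ = 9.
No neighbour of 4 does as well, so 4 is the unique centroid.

4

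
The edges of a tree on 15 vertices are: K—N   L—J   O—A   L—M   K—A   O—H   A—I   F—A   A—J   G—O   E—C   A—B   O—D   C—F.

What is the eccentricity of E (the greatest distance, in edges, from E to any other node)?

The node farthest from E is M, via E – C – F – A – J – L – M — 6 edges.

6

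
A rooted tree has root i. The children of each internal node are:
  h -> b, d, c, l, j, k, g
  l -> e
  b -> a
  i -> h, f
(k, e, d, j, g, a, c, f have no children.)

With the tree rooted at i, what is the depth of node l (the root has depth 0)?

2

i–h–l — 2 edges.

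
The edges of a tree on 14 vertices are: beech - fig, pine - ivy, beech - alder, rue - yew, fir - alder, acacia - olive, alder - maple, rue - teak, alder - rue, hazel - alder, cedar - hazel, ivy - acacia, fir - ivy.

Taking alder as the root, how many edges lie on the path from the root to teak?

2

Climbing from teak to the root: teak–rue–alder. That's 2 steps.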